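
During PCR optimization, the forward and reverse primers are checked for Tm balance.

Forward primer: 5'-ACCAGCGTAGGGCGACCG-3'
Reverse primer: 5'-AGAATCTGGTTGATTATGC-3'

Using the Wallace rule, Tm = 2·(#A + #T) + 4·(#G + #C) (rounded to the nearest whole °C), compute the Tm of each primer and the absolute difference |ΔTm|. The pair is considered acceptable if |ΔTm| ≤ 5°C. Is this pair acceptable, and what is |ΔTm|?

Forward: A=4 T=1 G=7 C=6 → Tm = 2·5 + 4·13 = 62°C.
Reverse: A=5 T=7 G=5 C=2 → Tm = 2·12 + 4·7 = 52°C.
|ΔTm| = |62 − 52| = 10°C, > 5°C.

|ΔTm| = 10°C; the pair is not acceptable.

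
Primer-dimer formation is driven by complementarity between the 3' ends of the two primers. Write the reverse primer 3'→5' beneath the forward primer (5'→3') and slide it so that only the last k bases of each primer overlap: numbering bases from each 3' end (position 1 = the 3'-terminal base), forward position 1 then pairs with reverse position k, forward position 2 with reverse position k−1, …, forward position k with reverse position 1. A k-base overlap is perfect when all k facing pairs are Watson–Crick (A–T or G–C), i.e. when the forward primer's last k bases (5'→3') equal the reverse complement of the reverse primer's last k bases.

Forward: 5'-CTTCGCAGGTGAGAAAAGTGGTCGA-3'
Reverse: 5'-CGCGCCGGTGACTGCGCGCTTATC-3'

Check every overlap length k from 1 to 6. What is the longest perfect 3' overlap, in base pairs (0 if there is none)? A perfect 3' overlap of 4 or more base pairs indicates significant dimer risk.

Longest perfect overlap: 2 complementary base pairs; below the dimer-risk threshold (threshold 4).

Last 6 bases (5'→3') — forward …GGTCGA, reverse …CTTATC.
Reverse complement of the reverse primer's last 6 bases: GATAAG; its first k bases are the reverse complement of the reverse primer's last k bases, so a perfect k-base overlap needs the forward primer's last k bases to equal them.
Comparing (forward last k vs required): k=1: A vs G ✗; k=2: GA vs GA ✓; k=3: CGA vs GAT ✗; k=4: TCGA vs GATA ✗; k=5: GTCGA vs GATAA ✗; k=6: GGTCGA vs GATAAG ✗.
Only k = 2 is perfect, so the longest perfect 3' overlap is 2.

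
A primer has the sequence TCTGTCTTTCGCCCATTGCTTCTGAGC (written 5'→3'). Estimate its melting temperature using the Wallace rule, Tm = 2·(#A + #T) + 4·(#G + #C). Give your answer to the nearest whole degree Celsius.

82°C

Base counts: A=2, T=11, G=5, C=9 (length 27).
Tm = 2·(2+11) + 4·(5+9) = 2·13 + 4·14 = 26 + 56 = 82°C.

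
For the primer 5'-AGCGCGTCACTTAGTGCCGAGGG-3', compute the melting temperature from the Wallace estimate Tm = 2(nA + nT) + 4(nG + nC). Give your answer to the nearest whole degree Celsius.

76°C

Base counts: A=4, T=4, G=9, C=6 (length 23).
Tm = 2·(4+4) + 4·(9+6) = 2·8 + 4·15 = 16 + 60 = 76°C.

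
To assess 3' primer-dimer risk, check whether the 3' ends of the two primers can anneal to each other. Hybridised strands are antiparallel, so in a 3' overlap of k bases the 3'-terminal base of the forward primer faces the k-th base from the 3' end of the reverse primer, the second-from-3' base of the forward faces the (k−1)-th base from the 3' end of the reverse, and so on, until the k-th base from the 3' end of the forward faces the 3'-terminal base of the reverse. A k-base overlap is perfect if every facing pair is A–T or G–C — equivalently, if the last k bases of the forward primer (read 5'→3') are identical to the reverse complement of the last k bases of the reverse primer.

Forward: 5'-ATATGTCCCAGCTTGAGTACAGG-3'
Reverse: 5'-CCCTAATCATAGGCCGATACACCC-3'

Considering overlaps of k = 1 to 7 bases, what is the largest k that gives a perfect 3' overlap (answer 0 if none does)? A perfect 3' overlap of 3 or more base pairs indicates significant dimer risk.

Longest perfect overlap: 2 complementary base pairs; below the dimer-risk threshold (threshold 3).

Last 7 bases (5'→3') — forward …GTACAGG, reverse …TACACCC.
Reverse complement of the reverse primer's last 7 bases: GGGTGTA; its first k bases are the reverse complement of the reverse primer's last k bases, so a perfect k-base overlap needs the forward primer's last k bases to equal them.
Comparing (forward last k vs required): k=1: G vs G ✓; k=2: GG vs GG ✓; k=3: AGG vs GGG ✗; k=4: CAGG vs GGGT ✗; k=5: ACAGG vs GGGTG ✗; k=6: TACAGG vs GGGTGT ✗; k=7: GTACAGG vs GGGTGTA ✗.
Perfect overlaps at k = 1, 2; the largest is 2.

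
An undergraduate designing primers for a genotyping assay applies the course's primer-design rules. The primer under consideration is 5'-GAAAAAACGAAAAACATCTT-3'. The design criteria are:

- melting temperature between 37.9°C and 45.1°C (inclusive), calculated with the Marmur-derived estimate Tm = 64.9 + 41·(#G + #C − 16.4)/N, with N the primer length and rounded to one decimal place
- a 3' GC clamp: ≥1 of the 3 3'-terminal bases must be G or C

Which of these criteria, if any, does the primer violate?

Meets all criteria.

Base counts: A=12, T=3, G=2, C=3 (length 20).
Tm: Tm = 64.9 + 41·(5 − 16.4)/20 = 41.5°C ✓
GC clamp: 3' end CTT has 1 G/C ✓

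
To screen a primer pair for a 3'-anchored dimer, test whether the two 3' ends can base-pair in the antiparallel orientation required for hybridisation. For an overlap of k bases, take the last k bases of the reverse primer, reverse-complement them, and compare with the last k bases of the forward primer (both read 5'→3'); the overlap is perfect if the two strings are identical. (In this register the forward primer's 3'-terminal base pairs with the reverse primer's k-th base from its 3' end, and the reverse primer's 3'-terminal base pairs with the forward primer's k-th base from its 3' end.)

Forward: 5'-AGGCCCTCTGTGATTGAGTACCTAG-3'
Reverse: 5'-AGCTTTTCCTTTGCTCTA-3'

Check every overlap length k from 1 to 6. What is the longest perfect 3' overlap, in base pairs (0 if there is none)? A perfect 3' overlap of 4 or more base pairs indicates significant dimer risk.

Longest perfect overlap: 3 complementary base pairs; below the dimer-risk threshold (threshold 4).

Last 6 bases (5'→3') — forward …ACCTAG, reverse …GCTCTA.
Reverse complement of the reverse primer's last 6 bases: TAGAGC; its first k bases are the reverse complement of the reverse primer's last k bases, so a perfect k-base overlap needs the forward primer's last k bases to equal them.
Comparing (forward last k vs required): k=1: G vs T ✗; k=2: AG vs TA ✗; k=3: TAG vs TAG ✓; k=4: CTAG vs TAGA ✗; k=5: CCTAG vs TAGAG ✗; k=6: ACCTAG vs TAGAGC ✗.
Only k = 3 is perfect, so the longest perfect 3' overlap is 3.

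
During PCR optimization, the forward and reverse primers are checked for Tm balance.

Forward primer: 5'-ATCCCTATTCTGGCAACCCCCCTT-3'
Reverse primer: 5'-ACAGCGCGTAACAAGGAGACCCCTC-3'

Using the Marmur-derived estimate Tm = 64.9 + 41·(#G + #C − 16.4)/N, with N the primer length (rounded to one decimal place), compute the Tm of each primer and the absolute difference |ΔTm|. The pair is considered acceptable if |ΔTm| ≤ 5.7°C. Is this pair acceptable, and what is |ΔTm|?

|ΔTm| = 3.5°C; the pair is acceptable.

Forward: G+C = 13, N = 24 → Tm = 64.9 + 41·(13 − 16.4)/24 = 59.1°C.
Reverse: G+C = 15, N = 25 → Tm = 64.9 + 41·(15 − 16.4)/25 = 62.6°C.
|ΔTm| = |59.1 − 62.6| = 3.5°C, ≤ 5.7°C.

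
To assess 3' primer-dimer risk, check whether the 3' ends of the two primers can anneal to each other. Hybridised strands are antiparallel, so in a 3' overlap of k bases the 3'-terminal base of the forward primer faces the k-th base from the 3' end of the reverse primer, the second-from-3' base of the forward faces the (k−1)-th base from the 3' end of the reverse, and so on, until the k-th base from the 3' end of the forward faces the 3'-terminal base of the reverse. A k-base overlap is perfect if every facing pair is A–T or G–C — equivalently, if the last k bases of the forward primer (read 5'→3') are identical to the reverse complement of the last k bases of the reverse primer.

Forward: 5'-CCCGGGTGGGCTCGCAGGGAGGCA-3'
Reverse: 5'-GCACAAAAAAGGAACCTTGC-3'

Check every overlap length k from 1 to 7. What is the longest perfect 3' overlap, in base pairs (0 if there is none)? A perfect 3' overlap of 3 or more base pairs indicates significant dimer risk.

Longest perfect overlap: 3 complementary base pairs; significant dimer risk (threshold 3).

Last 7 bases (5'→3') — forward …GGAGGCA, reverse …ACCTTGC.
Reverse complement of the reverse primer's last 7 bases: GCAAGGT; its first k bases are the reverse complement of the reverse primer's last k bases, so a perfect k-base overlap needs the forward primer's last k bases to equal them.
Comparing (forward last k vs required): k=1: A vs G ✗; k=2: CA vs GC ✗; k=3: GCA vs GCA ✓; k=4: GGCA vs GCAA ✗; k=5: AGGCA vs GCAAG ✗; k=6: GAGGCA vs GCAAGG ✗; k=7: GGAGGCA vs GCAAGGT ✗.
Only k = 3 is perfect, so the longest perfect 3' overlap is 3.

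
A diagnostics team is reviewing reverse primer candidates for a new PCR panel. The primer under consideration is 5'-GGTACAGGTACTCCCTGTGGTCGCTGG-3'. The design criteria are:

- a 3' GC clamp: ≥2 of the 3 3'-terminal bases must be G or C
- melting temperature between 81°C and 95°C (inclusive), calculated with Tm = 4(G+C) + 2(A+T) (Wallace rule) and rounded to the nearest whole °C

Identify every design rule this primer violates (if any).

Meets all criteria.

Base counts: A=3, T=7, G=10, C=7 (length 27).
GC clamp: 3' end TGG has 2 G/C ✓
Tm: Tm = 2·10 + 4·17 = 88°C ✓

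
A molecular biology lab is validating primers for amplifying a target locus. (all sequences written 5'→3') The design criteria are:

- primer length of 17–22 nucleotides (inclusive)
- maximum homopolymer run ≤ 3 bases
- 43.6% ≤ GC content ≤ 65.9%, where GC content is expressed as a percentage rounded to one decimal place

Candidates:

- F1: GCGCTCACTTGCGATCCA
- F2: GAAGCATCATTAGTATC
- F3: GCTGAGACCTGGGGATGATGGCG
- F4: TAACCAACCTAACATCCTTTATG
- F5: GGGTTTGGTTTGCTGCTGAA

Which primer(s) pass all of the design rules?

F1 and F5.

F1 (18 nt, A=3 T=4 G=4 C=7): length 18 ✓; longest run = 2 ✓; GC 11/18 = 61.1% ✓ — passes.
F2 (17 nt, A=6 T=5 G=3 C=3): length 17 ✓; longest run = 2 ✓; GC 6/17 = 35.3%, outside 43.6–65.9% ✗ — fails.
F3 (23 nt, A=4 T=4 G=11 C=4): length 23, outside 17–22 ✗; longest run = 4, exceeds 3 ✗; GC 15/23 = 65.2% ✓ — fails.
F4 (23 nt, A=8 T=7 G=1 C=7): length 23, outside 17–22 ✗; longest run = 3 ✓; GC 8/23 = 34.8%, outside 43.6–65.9% ✗ — fails.
F5 (20 nt, A=2 T=8 G=8 C=2): length 20 ✓; longest run = 3 ✓; GC 10/20 = 50.0% ✓ — passes.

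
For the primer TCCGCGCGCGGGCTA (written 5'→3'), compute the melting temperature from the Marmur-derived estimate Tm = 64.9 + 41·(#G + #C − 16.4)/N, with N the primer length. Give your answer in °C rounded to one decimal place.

Base counts: A=1, T=2, G=6, C=6; G+C = 12, N = 15.
Tm = 64.9 + 41·(12 − 16.4)/15 = 64.9 + -180.40/15 = 52.9°C.

52.9°C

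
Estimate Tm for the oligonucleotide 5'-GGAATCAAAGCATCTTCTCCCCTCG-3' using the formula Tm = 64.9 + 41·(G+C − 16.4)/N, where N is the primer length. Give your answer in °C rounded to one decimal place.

59.3°C

Base counts: A=6, T=6, G=4, C=9; G+C = 13, N = 25.
Tm = 64.9 + 41·(13 − 16.4)/25 = 64.9 + -139.40/25 = 59.3°C.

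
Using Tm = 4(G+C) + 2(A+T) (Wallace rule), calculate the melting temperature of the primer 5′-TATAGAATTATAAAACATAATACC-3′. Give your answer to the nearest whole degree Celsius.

56°C

Base counts: A=13, T=7, G=1, C=3 (length 24).
Tm = 2·(13+7) + 4·(1+3) = 2·20 + 4·4 = 40 + 16 = 56°C.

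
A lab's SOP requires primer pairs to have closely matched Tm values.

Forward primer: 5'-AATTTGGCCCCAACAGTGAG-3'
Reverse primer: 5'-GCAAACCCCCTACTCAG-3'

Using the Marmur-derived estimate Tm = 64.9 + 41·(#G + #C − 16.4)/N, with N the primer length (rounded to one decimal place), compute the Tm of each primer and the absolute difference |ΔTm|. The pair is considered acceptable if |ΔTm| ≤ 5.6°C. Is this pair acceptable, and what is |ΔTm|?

Forward: G+C = 10, N = 20 → Tm = 64.9 + 41·(10 − 16.4)/20 = 51.8°C.
Reverse: G+C = 10, N = 17 → Tm = 64.9 + 41·(10 − 16.4)/17 = 49.5°C.
|ΔTm| = |51.8 − 49.5| = 2.3°C, ≤ 5.6°C.

|ΔTm| = 2.3°C; the pair is acceptable.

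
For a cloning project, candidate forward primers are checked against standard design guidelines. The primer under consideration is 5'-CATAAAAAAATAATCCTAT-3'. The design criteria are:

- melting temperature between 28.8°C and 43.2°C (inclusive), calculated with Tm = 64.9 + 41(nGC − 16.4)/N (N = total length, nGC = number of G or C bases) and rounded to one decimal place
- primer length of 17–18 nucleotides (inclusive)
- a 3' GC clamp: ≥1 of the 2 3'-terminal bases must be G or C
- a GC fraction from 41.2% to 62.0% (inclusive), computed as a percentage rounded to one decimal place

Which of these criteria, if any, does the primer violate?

Fails: length, GC clamp, GC content.

Base counts: A=11, T=5, G=0, C=3 (length 19).
Tm: Tm = 64.9 + 41·(3 − 16.4)/19 = 36.0°C ✓
length: length 19, outside 17–18 ✗
GC clamp: 3' end AT has 0 G/C, need ≥1 ✗
GC content: GC 3/19 = 15.8%, outside 41.2–62.0% ✗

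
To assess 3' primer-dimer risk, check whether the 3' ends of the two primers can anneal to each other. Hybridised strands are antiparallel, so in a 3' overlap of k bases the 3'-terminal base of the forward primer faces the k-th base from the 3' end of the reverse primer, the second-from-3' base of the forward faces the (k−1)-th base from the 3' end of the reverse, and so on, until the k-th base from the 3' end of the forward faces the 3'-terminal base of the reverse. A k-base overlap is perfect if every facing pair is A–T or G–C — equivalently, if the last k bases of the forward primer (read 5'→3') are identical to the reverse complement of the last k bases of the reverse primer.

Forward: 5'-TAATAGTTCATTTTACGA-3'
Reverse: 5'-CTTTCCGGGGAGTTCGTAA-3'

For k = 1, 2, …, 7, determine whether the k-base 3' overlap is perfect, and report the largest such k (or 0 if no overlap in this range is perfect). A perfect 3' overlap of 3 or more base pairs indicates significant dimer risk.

Longest perfect overlap: 6 complementary base pairs; significant dimer risk (threshold 3).

Last 7 bases (5'→3') — forward …TTTACGA, reverse …TTCGTAA.
Reverse complement of the reverse primer's last 7 bases: TTACGAA; its first k bases are the reverse complement of the reverse primer's last k bases, so a perfect k-base overlap needs the forward primer's last k bases to equal them.
Comparing (forward last k vs required): k=1: A vs T ✗; k=2: GA vs TT ✗; k=3: CGA vs TTA ✗; k=4: ACGA vs TTAC ✗; k=5: TACGA vs TTACG ✗; k=6: TTACGA vs TTACGA ✓; k=7: TTTACGA vs TTACGAA ✗.
Only k = 6 is perfect, so the longest perfect 3' overlap is 6.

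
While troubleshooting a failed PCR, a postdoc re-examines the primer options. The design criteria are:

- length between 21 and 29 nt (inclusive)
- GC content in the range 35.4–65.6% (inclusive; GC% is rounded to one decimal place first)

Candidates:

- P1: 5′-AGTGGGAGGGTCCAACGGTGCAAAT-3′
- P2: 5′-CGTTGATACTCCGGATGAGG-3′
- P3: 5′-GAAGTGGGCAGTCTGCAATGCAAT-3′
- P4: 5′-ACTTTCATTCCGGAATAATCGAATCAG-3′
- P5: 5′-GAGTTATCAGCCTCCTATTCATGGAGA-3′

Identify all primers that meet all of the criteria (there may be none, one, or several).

P1 (25 nt, A=7 T=4 G=10 C=4): length 25 ✓; GC 14/25 = 56.0% ✓ — passes.
P2 (20 nt, A=4 T=5 G=7 C=4): length 20, outside 21–29 ✗; GC 11/20 = 55.0% ✓ — fails.
P3 (24 nt, A=7 T=5 G=8 C=4): length 24 ✓; GC 12/24 = 50.0% ✓ — passes.
P4 (27 nt, A=9 T=8 G=4 C=6): length 27 ✓; GC 10/27 = 37.0% ✓ — passes.
P5 (27 nt, A=7 T=8 G=6 C=6): length 27 ✓; GC 12/27 = 44.4% ✓ — passes.

P1, P3, P4 and P5.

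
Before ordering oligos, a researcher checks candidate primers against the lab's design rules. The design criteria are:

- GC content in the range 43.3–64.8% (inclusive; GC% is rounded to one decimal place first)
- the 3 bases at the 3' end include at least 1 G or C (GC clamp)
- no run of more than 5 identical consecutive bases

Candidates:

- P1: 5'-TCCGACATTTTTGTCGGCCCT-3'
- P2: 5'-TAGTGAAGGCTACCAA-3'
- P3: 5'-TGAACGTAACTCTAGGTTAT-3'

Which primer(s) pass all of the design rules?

P1 and P2.

P1 (21 nt, A=2 T=8 G=4 C=7): GC 11/21 = 52.4% ✓; 3' end CCT has 2 G/C ✓; longest run = 5 ✓ — passes.
P2 (16 nt, A=6 T=3 G=4 C=3): GC 7/16 = 43.8% ✓; 3' end CAA has 1 G/C ✓; longest run = 2 ✓ — passes.
P3 (20 nt, A=6 T=7 G=4 C=3): GC 7/20 = 35.0%, outside 43.3–64.8% ✗; 3' end TAT has 0 G/C, need ≥1 ✗; longest run = 2 ✓ — fails.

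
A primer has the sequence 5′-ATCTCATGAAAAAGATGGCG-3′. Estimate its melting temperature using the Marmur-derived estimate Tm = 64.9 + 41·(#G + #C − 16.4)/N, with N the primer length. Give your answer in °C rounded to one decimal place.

Base counts: A=8, T=4, G=5, C=3; G+C = 8, N = 20.
Tm = 64.9 + 41·(8 − 16.4)/20 = 64.9 + -344.40/20 = 47.7°C.

47.7°C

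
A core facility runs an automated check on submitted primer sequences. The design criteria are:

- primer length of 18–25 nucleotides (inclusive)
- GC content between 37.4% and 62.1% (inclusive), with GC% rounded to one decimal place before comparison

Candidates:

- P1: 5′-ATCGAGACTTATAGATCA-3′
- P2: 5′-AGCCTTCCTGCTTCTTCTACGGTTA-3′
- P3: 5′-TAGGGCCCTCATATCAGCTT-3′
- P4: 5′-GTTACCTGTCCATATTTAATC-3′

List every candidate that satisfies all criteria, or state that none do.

P1 (18 nt, A=7 T=5 G=3 C=3): length 18 ✓; GC 6/18 = 33.3%, outside 37.4–62.1% ✗ — fails.
P2 (25 nt, A=3 T=10 G=4 C=8): length 25 ✓; GC 12/25 = 48.0% ✓ — passes.
P3 (20 nt, A=4 T=6 G=4 C=6): length 20 ✓; GC 10/20 = 50.0% ✓ — passes.
P4 (21 nt, A=5 T=9 G=2 C=5): length 21 ✓; GC 7/21 = 33.3%, outside 37.4–62.1% ✗ — fails.

P2 and P3.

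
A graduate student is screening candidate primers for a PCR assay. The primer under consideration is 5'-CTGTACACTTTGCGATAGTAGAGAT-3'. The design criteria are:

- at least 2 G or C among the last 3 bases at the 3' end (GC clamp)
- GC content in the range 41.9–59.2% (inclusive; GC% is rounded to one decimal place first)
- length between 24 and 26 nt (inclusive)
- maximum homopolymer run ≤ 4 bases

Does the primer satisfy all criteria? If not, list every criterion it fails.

Base counts: A=7, T=8, G=6, C=4 (length 25).
GC clamp: 3' end GAT has 1 G/C, need ≥2 ✗
GC content: GC 10/25 = 40.0%, outside 41.9–59.2% ✗
length: length 25 ✓
homopolymer run: longest run = 3 ✓

Fails: GC clamp, GC content.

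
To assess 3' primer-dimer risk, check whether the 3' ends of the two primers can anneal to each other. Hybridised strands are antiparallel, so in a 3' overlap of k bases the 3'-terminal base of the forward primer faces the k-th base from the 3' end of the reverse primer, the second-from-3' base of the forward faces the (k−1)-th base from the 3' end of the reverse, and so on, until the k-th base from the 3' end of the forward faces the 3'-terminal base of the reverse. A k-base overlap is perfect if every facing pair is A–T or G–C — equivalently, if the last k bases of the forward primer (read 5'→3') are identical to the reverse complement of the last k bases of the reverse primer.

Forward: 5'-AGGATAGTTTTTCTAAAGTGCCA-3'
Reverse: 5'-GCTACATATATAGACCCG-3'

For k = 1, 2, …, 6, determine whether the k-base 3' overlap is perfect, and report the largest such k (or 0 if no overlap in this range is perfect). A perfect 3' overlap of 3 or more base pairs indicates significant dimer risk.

Longest perfect overlap: 0 complementary base pairs; below the dimer-risk threshold (threshold 3).

Last 6 bases (5'→3') — forward …GTGCCA, reverse …GACCCG.
Reverse complement of the reverse primer's last 6 bases: CGGGTC; its first k bases are the reverse complement of the reverse primer's last k bases, so a perfect k-base overlap needs the forward primer's last k bases to equal them.
Comparing (forward last k vs required): k=1: A vs C ✗; k=2: CA vs CG ✗; k=3: CCA vs CGG ✗; k=4: GCCA vs CGGG ✗; k=5: TGCCA vs CGGGT ✗; k=6: GTGCCA vs CGGGTC ✗.
No overlap length from 1 to 6 is perfect, so the longest perfect 3' overlap is 0.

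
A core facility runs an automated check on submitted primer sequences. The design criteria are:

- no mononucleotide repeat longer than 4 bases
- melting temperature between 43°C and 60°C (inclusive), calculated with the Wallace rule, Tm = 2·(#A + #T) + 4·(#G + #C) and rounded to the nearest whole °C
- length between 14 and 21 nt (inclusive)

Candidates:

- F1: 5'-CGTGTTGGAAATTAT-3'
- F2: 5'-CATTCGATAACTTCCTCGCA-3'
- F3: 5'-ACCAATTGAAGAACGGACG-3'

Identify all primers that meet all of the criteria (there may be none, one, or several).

F2 and F3.

F1 (15 nt, A=4 T=6 G=4 C=1): longest run = 3 ✓; Tm = 2·10 + 4·5 = 40°C, outside 43–60°C ✗; length 15 ✓ — fails.
F2 (20 nt, A=5 T=6 G=2 C=7): longest run = 2 ✓; Tm = 2·11 + 4·9 = 58°C ✓; length 20 ✓ — passes.
F3 (19 nt, A=8 T=2 G=5 C=4): longest run = 2 ✓; Tm = 2·10 + 4·9 = 56°C ✓; length 19 ✓ — passes.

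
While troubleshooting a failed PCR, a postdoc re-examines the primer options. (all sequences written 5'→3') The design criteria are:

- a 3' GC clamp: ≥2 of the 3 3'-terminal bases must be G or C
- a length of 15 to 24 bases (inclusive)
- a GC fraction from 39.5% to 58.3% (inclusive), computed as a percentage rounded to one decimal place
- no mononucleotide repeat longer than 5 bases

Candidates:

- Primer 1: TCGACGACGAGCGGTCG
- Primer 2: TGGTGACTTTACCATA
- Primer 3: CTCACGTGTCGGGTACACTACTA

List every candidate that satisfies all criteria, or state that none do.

Primer 1 (17 nt, A=3 T=2 G=7 C=5): 3' end TCG has 2 G/C ✓; length 17 ✓; GC 12/17 = 70.6%, outside 39.5–58.3% ✗; longest run = 2 ✓ — fails.
Primer 2 (16 nt, A=4 T=6 G=3 C=3): 3' end ATA has 0 G/C, need ≥2 ✗; length 16 ✓; GC 6/16 = 37.5%, outside 39.5–58.3% ✗; longest run = 3 ✓ — fails.
Primer 3 (23 nt, A=5 T=6 G=5 C=7): 3' end CTA has 1 G/C, need ≥2 ✗; length 23 ✓; GC 12/23 = 52.2% ✓; longest run = 3 ✓ — fails.

None of the candidates satisfy all criteria.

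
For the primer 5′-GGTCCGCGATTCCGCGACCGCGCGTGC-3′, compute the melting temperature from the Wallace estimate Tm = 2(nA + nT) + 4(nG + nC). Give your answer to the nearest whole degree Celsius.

96°C

Base counts: A=2, T=4, G=10, C=11 (length 27).
Tm = 2·(2+4) + 4·(10+11) = 2·6 + 4·21 = 12 + 84 = 96°C.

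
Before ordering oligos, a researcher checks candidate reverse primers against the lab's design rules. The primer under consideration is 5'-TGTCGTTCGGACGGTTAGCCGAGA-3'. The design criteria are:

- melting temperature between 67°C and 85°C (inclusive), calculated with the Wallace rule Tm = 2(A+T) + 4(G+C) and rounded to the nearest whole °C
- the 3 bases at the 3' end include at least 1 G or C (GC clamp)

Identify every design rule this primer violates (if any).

Meets all criteria.

Base counts: A=4, T=6, G=9, C=5 (length 24).
Tm: Tm = 2·10 + 4·14 = 76°C ✓
GC clamp: 3' end AGA has 1 G/C ✓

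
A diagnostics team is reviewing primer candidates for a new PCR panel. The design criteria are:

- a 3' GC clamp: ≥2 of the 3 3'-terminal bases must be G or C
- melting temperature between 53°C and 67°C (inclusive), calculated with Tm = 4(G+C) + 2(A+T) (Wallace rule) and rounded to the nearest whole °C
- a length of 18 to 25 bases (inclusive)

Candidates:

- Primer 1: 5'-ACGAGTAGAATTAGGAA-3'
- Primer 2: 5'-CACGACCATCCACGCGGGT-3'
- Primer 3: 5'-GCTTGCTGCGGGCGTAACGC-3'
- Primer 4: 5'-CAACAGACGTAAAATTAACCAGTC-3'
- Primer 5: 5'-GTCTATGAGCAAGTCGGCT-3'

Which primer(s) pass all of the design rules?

Primer 1 (17 nt, A=8 T=3 G=5 C=1): 3' end GAA has 1 G/C, need ≥2 ✗; Tm = 2·11 + 4·6 = 46°C, outside 53–67°C ✗; length 17, outside 18–25 ✗ — fails.
Primer 2 (19 nt, A=4 T=2 G=5 C=8): 3' end GGT has 2 G/C ✓; Tm = 2·6 + 4·13 = 64°C ✓; length 19 ✓ — passes.
Primer 3 (20 nt, A=2 T=4 G=8 C=6): 3' end CGC has 3 G/C ✓; Tm = 2·6 + 4·14 = 68°C, outside 53–67°C ✗; length 20 ✓ — fails.
Primer 4 (24 nt, A=11 T=4 G=3 C=6): 3' end GTC has 2 G/C ✓; Tm = 2·15 + 4·9 = 66°C ✓; length 24 ✓ — passes.
Primer 5 (19 nt, A=4 T=5 G=6 C=4): 3' end GCT has 2 G/C ✓; Tm = 2·9 + 4·10 = 58°C ✓; length 19 ✓ — passes.

Primer 2, Primer 4 and Primer 5.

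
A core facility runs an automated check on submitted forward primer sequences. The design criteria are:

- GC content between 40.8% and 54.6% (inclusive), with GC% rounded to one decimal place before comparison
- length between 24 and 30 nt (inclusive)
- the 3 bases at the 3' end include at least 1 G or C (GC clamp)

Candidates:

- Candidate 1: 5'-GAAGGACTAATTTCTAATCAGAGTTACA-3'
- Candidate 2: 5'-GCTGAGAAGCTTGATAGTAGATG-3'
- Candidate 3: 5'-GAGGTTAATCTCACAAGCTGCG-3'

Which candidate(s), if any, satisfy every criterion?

None of the candidates satisfy all criteria.

Candidate 1 (28 nt, A=11 T=8 G=5 C=4): GC 9/28 = 32.1%, outside 40.8–54.6% ✗; length 28 ✓; 3' end ACA has 1 G/C ✓ — fails.
Candidate 2 (23 nt, A=7 T=6 G=8 C=2): GC 10/23 = 43.5% ✓; length 23, outside 24–30 ✗; 3' end ATG has 1 G/C ✓ — fails.
Candidate 3 (22 nt, A=6 T=5 G=6 C=5): GC 11/22 = 50.0% ✓; length 22, outside 24–30 ✗; 3' end GCG has 3 G/C ✓ — fails.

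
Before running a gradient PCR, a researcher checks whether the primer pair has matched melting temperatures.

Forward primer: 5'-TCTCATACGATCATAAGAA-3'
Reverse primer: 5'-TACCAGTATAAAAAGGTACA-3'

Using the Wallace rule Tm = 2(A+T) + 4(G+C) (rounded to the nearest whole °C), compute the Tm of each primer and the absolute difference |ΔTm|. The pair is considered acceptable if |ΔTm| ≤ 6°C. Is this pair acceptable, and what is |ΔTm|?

|ΔTm| = 2°C; the pair is acceptable.

Forward: A=8 T=5 G=2 C=4 → Tm = 2·13 + 4·6 = 50°C.
Reverse: A=10 T=4 G=3 C=3 → Tm = 2·14 + 4·6 = 52°C.
|ΔTm| = |50 − 52| = 2°C, ≤ 6°C.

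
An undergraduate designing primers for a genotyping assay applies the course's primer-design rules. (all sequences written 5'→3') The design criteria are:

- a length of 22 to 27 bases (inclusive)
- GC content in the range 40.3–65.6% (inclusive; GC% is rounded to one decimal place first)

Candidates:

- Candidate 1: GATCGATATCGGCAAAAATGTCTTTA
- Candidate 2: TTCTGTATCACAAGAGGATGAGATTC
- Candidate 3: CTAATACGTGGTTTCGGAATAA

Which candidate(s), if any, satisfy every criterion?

Candidate 1 (26 nt, A=9 T=8 G=5 C=4): length 26 ✓; GC 9/26 = 34.6%, outside 40.3–65.6% ✗ — fails.
Candidate 2 (26 nt, A=8 T=8 G=6 C=4): length 26 ✓; GC 10/26 = 38.5%, outside 40.3–65.6% ✗ — fails.
Candidate 3 (22 nt, A=7 T=7 G=5 C=3): length 22 ✓; GC 8/22 = 36.4%, outside 40.3–65.6% ✗ — fails.

None of the candidates satisfy all criteria.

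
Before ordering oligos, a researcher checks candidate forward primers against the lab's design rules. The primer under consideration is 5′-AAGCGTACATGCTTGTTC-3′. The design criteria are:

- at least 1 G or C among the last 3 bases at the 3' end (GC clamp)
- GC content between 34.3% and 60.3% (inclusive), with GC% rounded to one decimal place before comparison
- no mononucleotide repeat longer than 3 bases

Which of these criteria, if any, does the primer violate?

Base counts: A=4, T=6, G=4, C=4 (length 18).
GC clamp: 3' end TTC has 1 G/C ✓
GC content: GC 8/18 = 44.4% ✓
homopolymer run: longest run = 2 ✓

Meets all criteria.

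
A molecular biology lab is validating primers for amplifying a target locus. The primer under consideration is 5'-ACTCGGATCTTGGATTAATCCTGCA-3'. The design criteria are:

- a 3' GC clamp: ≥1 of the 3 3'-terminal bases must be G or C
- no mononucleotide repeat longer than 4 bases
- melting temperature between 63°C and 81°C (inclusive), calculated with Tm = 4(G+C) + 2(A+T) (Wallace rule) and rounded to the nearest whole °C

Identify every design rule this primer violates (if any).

Base counts: A=6, T=8, G=5, C=6 (length 25).
GC clamp: 3' end GCA has 2 G/C ✓
homopolymer run: longest run = 2 ✓
Tm: Tm = 2·14 + 4·11 = 72°C ✓

Meets all criteria.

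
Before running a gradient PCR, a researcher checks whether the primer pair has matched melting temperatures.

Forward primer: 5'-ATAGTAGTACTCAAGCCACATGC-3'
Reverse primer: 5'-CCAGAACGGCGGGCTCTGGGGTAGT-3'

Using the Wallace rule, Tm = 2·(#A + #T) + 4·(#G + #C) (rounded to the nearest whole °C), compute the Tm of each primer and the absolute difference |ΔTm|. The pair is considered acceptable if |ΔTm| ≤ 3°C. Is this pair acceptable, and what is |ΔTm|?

Forward: A=8 T=5 G=4 C=6 → Tm = 2·13 + 4·10 = 66°C.
Reverse: A=4 T=4 G=11 C=6 → Tm = 2·8 + 4·17 = 84°C.
|ΔTm| = |66 − 84| = 18°C, > 3°C.

|ΔTm| = 18°C; the pair is not acceptable.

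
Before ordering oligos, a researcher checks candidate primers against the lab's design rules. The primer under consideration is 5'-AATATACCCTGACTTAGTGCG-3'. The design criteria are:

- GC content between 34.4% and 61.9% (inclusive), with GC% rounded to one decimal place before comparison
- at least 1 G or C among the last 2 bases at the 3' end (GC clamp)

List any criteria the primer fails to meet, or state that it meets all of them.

Base counts: A=6, T=6, G=4, C=5 (length 21).
GC content: GC 9/21 = 42.9% ✓
GC clamp: 3' end CG has 2 G/C ✓

Meets all criteria.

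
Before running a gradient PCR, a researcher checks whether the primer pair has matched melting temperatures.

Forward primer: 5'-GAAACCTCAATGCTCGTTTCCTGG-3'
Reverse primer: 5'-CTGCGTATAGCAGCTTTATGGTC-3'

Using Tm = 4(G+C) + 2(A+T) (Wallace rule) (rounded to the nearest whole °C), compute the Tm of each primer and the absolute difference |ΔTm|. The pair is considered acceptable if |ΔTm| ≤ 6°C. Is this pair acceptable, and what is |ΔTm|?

Forward: A=5 T=7 G=5 C=7 → Tm = 2·12 + 4·12 = 72°C.
Reverse: A=4 T=8 G=6 C=5 → Tm = 2·12 + 4·11 = 68°C.
|ΔTm| = |72 − 68| = 4°C, ≤ 6°C.

|ΔTm| = 4°C; the pair is acceptable.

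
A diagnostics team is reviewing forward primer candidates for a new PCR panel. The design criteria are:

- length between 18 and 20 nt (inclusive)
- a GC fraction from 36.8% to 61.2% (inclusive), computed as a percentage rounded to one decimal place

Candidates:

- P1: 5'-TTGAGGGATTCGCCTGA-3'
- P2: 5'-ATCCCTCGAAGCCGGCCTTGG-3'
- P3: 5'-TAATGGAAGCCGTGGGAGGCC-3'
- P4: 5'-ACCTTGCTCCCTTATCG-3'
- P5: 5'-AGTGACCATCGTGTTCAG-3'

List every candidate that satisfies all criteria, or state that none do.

P1 (17 nt, A=3 T=5 G=6 C=3): length 17, outside 18–20 ✗; GC 9/17 = 52.9% ✓ — fails.
P2 (21 nt, A=3 T=4 G=6 C=8): length 21, outside 18–20 ✗; GC 14/21 = 66.7%, outside 36.8–61.2% ✗ — fails.
P3 (21 nt, A=5 T=3 G=9 C=4): length 21, outside 18–20 ✗; GC 13/21 = 61.9%, outside 36.8–61.2% ✗ — fails.
P4 (17 nt, A=2 T=6 G=2 C=7): length 17, outside 18–20 ✗; GC 9/17 = 52.9% ✓ — fails.
P5 (18 nt, A=4 T=5 G=5 C=4): length 18 ✓; GC 9/18 = 50.0% ✓ — passes.

P5 only.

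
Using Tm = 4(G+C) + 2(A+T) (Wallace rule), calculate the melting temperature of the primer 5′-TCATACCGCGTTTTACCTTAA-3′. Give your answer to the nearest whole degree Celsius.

58°C

Base counts: A=5, T=8, G=2, C=6 (length 21).
Tm = 2·(5+8) + 4·(2+6) = 2·13 + 4·8 = 26 + 32 = 58°C.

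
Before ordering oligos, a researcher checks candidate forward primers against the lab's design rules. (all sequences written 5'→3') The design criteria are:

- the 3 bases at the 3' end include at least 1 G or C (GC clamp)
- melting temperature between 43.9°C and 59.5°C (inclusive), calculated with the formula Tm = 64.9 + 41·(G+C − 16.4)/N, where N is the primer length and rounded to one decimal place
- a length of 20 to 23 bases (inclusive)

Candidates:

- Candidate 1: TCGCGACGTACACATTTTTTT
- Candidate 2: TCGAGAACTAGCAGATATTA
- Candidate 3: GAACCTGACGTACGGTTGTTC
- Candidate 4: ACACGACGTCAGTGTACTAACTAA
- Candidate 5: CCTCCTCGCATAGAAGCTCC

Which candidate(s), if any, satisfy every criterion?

Candidate 3 and Candidate 5.

Candidate 1 (21 nt, A=4 T=9 G=3 C=5): 3' end TTT has 0 G/C, need ≥1 ✗; Tm = 64.9 + 41·(8 − 16.4)/21 = 48.5°C ✓; length 21 ✓ — fails.
Candidate 2 (20 nt, A=8 T=5 G=4 C=3): 3' end TTA has 0 G/C, need ≥1 ✗; Tm = 64.9 + 41·(7 − 16.4)/20 = 45.6°C ✓; length 20 ✓ — fails.
Candidate 3 (21 nt, A=4 T=6 G=6 C=5): 3' end TTC has 1 G/C ✓; Tm = 64.9 + 41·(11 − 16.4)/21 = 54.4°C ✓; length 21 ✓ — passes.
Candidate 4 (24 nt, A=9 T=5 G=4 C=6): 3' end TAA has 0 G/C, need ≥1 ✗; Tm = 64.9 + 41·(10 − 16.4)/24 = 54.0°C ✓; length 24, outside 20–23 ✗ — fails.
Candidate 5 (20 nt, A=4 T=4 G=3 C=9): 3' end TCC has 2 G/C ✓; Tm = 64.9 + 41·(12 − 16.4)/20 = 55.9°C ✓; length 20 ✓ — passes.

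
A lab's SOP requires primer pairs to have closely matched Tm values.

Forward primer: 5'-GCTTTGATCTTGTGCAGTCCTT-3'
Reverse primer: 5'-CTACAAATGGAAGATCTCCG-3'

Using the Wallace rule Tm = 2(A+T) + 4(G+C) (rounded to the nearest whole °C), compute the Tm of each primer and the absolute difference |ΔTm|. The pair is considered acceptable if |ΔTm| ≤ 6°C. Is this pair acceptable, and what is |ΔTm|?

Forward: A=2 T=10 G=5 C=5 → Tm = 2·12 + 4·10 = 64°C.
Reverse: A=7 T=4 G=4 C=5 → Tm = 2·11 + 4·9 = 58°C.
|ΔTm| = |64 − 58| = 6°C, ≤ 6°C.

|ΔTm| = 6°C; the pair is acceptable.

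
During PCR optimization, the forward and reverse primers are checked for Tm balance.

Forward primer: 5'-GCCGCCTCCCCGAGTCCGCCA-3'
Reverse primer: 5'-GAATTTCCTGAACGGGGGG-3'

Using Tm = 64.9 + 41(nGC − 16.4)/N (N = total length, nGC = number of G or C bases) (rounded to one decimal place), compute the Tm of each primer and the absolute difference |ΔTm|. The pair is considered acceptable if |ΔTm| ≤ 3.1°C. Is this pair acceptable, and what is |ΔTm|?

Forward: G+C = 17, N = 21 → Tm = 64.9 + 41·(17 − 16.4)/21 = 66.1°C.
Reverse: G+C = 11, N = 19 → Tm = 64.9 + 41·(11 − 16.4)/19 = 53.2°C.
|ΔTm| = |66.1 − 53.2| = 12.9°C, > 3.1°C.

|ΔTm| = 12.9°C; the pair is not acceptable.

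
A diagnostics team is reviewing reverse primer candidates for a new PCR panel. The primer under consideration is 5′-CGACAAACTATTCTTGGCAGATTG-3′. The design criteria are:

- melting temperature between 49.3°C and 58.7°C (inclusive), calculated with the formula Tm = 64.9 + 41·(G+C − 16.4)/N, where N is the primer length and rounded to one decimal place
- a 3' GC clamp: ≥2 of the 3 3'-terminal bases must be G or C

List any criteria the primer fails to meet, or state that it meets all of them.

Fails: GC clamp.

Base counts: A=7, T=7, G=5, C=5 (length 24).
Tm: Tm = 64.9 + 41·(10 − 16.4)/24 = 54.0°C ✓
GC clamp: 3' end TTG has 1 G/C, need ≥2 ✗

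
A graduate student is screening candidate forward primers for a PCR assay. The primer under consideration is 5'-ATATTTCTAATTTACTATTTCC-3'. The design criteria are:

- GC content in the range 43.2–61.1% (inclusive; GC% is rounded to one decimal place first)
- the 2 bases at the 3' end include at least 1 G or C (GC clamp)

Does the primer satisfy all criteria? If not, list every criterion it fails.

Fails: GC content.

Base counts: A=6, T=12, G=0, C=4 (length 22).
GC content: GC 4/22 = 18.2%, outside 43.2–61.1% ✗
GC clamp: 3' end CC has 2 G/C ✓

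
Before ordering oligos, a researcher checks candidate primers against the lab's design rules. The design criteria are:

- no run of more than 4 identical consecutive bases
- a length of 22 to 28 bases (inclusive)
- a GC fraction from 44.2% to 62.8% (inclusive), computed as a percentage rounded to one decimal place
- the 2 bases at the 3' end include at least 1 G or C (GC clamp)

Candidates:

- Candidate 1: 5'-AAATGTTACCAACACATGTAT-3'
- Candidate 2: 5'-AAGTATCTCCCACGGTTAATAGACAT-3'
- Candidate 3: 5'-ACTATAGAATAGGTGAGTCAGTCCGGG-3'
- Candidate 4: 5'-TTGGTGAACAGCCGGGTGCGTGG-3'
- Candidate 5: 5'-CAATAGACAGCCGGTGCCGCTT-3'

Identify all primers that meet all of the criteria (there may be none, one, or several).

Candidate 1 (21 nt, A=9 T=6 G=2 C=4): longest run = 3 ✓; length 21, outside 22–28 ✗; GC 6/21 = 28.6%, outside 44.2–62.8% ✗; 3' end AT has 0 G/C, need ≥1 ✗ — fails.
Candidate 2 (26 nt, A=9 T=7 G=4 C=6): longest run = 3 ✓; length 26 ✓; GC 10/26 = 38.5%, outside 44.2–62.8% ✗; 3' end AT has 0 G/C, need ≥1 ✗ — fails.
Candidate 3 (27 nt, A=8 T=6 G=9 C=4): longest run = 3 ✓; length 27 ✓; GC 13/27 = 48.1% ✓; 3' end GG has 2 G/C ✓ — passes.
Candidate 4 (23 nt, A=3 T=5 G=11 C=4): longest run = 3 ✓; length 23 ✓; GC 15/23 = 65.2%, outside 44.2–62.8% ✗; 3' end GG has 2 G/C ✓ — fails.
Candidate 5 (22 nt, A=5 T=4 G=6 C=7): longest run = 2 ✓; length 22 ✓; GC 13/22 = 59.1% ✓; 3' end TT has 0 G/C, need ≥1 ✗ — fails.

Candidate 3 only.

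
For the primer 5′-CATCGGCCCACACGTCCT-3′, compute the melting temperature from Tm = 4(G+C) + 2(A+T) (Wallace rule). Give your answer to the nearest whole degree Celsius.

60°C

Base counts: A=3, T=3, G=3, C=9 (length 18).
Tm = 2·(3+3) + 4·(3+9) = 2·6 + 4·12 = 12 + 48 = 60°C.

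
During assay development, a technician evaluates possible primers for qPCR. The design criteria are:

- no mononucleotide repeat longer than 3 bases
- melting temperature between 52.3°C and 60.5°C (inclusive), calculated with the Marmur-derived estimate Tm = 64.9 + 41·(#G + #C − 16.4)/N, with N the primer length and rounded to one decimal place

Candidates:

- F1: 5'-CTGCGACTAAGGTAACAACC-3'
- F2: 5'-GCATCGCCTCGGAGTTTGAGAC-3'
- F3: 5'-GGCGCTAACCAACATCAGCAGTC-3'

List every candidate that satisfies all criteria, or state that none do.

F2 and F3.

F1 (20 nt, A=7 T=3 G=4 C=6): longest run = 2 ✓; Tm = 64.9 + 41·(10 − 16.4)/20 = 51.8°C, outside 52.3–60.5°C ✗ — fails.
F2 (22 nt, A=4 T=5 G=7 C=6): longest run = 3 ✓; Tm = 64.9 + 41·(13 − 16.4)/22 = 58.6°C ✓ — passes.
F3 (23 nt, A=7 T=3 G=5 C=8): longest run = 2 ✓; Tm = 64.9 + 41·(13 − 16.4)/23 = 58.8°C ✓ — passes.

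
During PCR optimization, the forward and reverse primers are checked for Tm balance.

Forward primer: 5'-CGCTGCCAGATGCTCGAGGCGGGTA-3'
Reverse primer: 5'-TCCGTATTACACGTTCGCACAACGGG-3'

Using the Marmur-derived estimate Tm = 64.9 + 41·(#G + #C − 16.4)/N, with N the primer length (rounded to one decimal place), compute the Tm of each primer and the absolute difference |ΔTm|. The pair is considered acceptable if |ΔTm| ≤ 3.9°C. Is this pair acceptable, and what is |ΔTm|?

|ΔTm| = 4.8°C; the pair is not acceptable.

Forward: G+C = 17, N = 25 → Tm = 64.9 + 41·(17 − 16.4)/25 = 65.9°C.
Reverse: G+C = 14, N = 26 → Tm = 64.9 + 41·(14 − 16.4)/26 = 61.1°C.
|ΔTm| = |65.9 − 61.1| = 4.8°C, > 3.9°C.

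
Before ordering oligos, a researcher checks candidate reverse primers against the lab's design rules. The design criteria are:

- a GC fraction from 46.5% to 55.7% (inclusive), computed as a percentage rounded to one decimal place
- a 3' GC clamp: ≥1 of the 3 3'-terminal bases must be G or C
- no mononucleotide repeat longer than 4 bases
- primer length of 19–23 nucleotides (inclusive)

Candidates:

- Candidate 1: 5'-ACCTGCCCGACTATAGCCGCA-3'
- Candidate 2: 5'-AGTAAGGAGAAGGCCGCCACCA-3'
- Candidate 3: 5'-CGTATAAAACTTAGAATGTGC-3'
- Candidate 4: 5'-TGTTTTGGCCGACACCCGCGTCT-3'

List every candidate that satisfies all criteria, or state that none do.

Candidate 1 (21 nt, A=5 T=3 G=4 C=9): GC 13/21 = 61.9%, outside 46.5–55.7% ✗; 3' end GCA has 2 G/C ✓; longest run = 3 ✓; length 21 ✓ — fails.
Candidate 2 (22 nt, A=8 T=1 G=7 C=6): GC 13/22 = 59.1%, outside 46.5–55.7% ✗; 3' end CCA has 2 G/C ✓; longest run = 2 ✓; length 22 ✓ — fails.
Candidate 3 (21 nt, A=8 T=6 G=4 C=3): GC 7/21 = 33.3%, outside 46.5–55.7% ✗; 3' end TGC has 2 G/C ✓; longest run = 4 ✓; length 21 ✓ — fails.
Candidate 4 (23 nt, A=2 T=7 G=6 C=8): GC 14/23 = 60.9%, outside 46.5–55.7% ✗; 3' end TCT has 1 G/C ✓; longest run = 4 ✓; length 23 ✓ — fails.

None of the candidates satisfy all criteria.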